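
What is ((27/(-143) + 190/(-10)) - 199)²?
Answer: 973502401/20449 ≈ 47606.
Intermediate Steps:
((27/(-143) + 190/(-10)) - 199)² = ((27*(-1/143) + 190*(-⅒)) - 199)² = ((-27/143 - 19) - 199)² = (-2744/143 - 199)² = (-31201/143)² = 973502401/20449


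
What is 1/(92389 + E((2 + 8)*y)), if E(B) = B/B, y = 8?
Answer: 1/92390 ≈ 1.0824e-5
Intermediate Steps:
E(B) = 1
1/(92389 + E((2 + 8)*y)) = 1/(92389 + 1) = 1/92390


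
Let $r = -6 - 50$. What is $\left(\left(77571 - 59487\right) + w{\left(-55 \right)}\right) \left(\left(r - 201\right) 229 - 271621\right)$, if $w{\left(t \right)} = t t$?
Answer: $-6975975666$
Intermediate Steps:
$w{\left(t \right)} = t^{2}$
$r = -56$ ($r = -6 - 50 = -56$)
$\left(\left(77571 - 59487\right) + w{\left(-55 \right)}\right) \left(\left(r - 201\right) 229 - 271621\right) = \left(\left(77571 - 59487\right) + \left(-55\right)^{2}\right) \left(\left(-56 - 201\right) 229 - 271621\right) = \left(\left(77571 - 59487\right) + 3025\right) \left(\left(-257\right) 229 - 271621\right) = \left(18084 + 3025\right) \left(-58853 - 271621\right) = 21109 \left(-330474\right) = -6975975666$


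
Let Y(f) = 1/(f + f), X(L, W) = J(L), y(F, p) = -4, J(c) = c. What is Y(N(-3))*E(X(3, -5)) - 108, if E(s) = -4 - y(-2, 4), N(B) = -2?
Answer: -108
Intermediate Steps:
X(L, W) = L
Y(f) = 1/(2*f)
E(s) = 0 (E(s) = -4 - 1*(-4) = -4 + 4 = 0)
Y(N(-3))*E(X(3, -5)) - 108 = ((½)/(-2))*0 - 108 = ((½)*(-½))*0 - 108 = -¼*0 - 108 = 0 - 108 = -108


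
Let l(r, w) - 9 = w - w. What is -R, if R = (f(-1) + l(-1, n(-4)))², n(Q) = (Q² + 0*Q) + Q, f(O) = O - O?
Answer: -81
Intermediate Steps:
f(O) = 0
n(Q) = Q + Q² (n(Q) = (Q² + 0) + Q = Q² + Q = Q + Q²)
l(r, w) = 9 (l(r, w) = 9 + (w - w) = 9 + 0 = 9)
R = 81 (R = (0 + 9)² = 9² = 81)
-R = -1*81 = -81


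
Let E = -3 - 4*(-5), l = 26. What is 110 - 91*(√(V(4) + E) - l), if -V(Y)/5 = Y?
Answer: 2476 - 91*I*√3 ≈ 2476.0 - 157.62*I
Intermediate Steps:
V(Y) = -5*Y
E = 17 (E = -3 + 20 = 17)
110 - 91*(√(V(4) + E) - l) = 110 - 91*(√(-5*4 + 17) - 1*26) = 110 - 91*(√(-20 + 17) - 26) = 110 - 91*(√(-3) - 26) = 110 - 91*(I*√3 - 26) = 110 - 91*(-26 + I*√3) = 110 + (2366 - 91*I*√3) = 2476 - 91*I*√3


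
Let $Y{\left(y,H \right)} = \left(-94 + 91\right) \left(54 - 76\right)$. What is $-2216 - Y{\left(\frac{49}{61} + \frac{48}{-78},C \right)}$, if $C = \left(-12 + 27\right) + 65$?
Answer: $-2282$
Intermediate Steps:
$C = 80$ ($C = 15 + 65 = 80$)
$Y{\left(y,H \right)} = 66$ ($Y{\left(y,H \right)} = \left(-3\right) \left(-22\right) = 66$)
$-2216 - Y{\left(\frac{49}{61} + \frac{48}{-78},C \right)} = -2216 - 66 = -2282$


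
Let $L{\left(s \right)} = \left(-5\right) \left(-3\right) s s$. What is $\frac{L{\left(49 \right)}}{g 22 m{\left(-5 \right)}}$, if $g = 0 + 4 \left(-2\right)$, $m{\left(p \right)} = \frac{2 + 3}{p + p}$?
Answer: $\frac{36015}{88} \approx 409.26$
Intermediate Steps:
$m{\left(p \right)} = \frac{5}{2 p}$
$L{\left(s \right)} = 15 s^{2}$ ($L{\left(s \right)} = 15 s s = 15 s^{2}$)
$g = -8$ ($g = 0 - 8 = -8$)
$\frac{L{\left(49 \right)}}{g 22 m{\left(-5 \right)}} = \frac{15 \cdot 49^{2}}{\left(-8\right) 22 \frac{5}{2 \left(-5\right)}} = \frac{15 \cdot 2401}{\left(-176\right) \frac{5}{2} \left(- \frac{1}{5}\right)} = \frac{36015}{\left(-176\right) \left(- \frac{1}{2}\right)} = \frac{36015}{88}$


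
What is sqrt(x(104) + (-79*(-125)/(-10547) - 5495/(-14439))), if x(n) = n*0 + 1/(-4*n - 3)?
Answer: I*sqrt(2272355772003811081371)/63808727727 ≈ 0.74706*I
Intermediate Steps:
x(n) = 1/(-3 - 4*n) (x(n) = 0 + 1/(-3 - 4*n) = 1/(-3 - 4*n))
sqrt(x(104) + (-79*(-125)/(-10547) - 5495/(-14439))) = sqrt(-1/(3 + 4*104) + (-79*(-125)/(-10547) - 5495/(-14439))) = sqrt(-1/(3 + 416) + (9875*(-1/10547) - 5495*(-1/14439))) = sqrt(-1/419 + (-9875/10547 + 5495/14439)) = sqrt(-1*1/419 - 84629360/152288133) = sqrt(-1/419 - 84629360/152288133) = sqrt(-35611989973/63808727727) = I*sqrt(2272355772003811081371)/63808727727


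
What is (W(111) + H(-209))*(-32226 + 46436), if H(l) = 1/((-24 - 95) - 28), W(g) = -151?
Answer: -6437420/3 ≈ -2.1458e+6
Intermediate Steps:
H(l) = -1/147 (H(l) = 1/(-119 - 28) = 1/(-147) = -1/147)
(W(111) + H(-209))*(-32226 + 46436) = (-151 - 1/147)*(-32226 + 46436) = -22198/147*14210 = -6437420/3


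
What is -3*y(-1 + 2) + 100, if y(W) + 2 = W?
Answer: 103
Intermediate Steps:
y(W) = -2 + W
-3*y(-1 + 2) + 100 = -3*(-2 + (-1 + 2)) + 100 = -3*(-2 + 1) + 100 = -3*(-1) + 100 = 3 + 100 = 103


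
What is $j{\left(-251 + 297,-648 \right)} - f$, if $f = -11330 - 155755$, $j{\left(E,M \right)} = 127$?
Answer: $167212$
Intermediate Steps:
$f = -167085$
$j{\left(-251 + 297,-648 \right)} - f = 127 - -167085 = 127 + 167085 = 167212$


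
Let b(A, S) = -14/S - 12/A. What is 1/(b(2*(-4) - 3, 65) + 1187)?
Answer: 715/849331 ≈ 0.00084184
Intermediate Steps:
1/(b(2*(-4) - 3, 65) + 1187) = 1/((-14/65 - 12/(2*(-4) - 3)) + 1187) = 1/((-14*1/65 - 12/(-8 - 3)) + 1187) = 1/((-14/65 - 12/(-11)) + 1187) = 1/((-14/65 - 12*(-1/11)) + 1187) = 1/((-14/65 + 12/11) + 1187) = 1/(626/715 + 1187) = 1/(849331/715) = 715/849331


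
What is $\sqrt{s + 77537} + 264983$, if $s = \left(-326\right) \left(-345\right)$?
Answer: $264983 + \sqrt{190007} \approx 2.6542 \cdot 10^{5}$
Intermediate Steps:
$s = 112470$
$\sqrt{s + 77537} + 264983 = \sqrt{112470 + 77537} + 264983 = \sqrt{190007} + 264983 = 264983 + \sqrt{190007}$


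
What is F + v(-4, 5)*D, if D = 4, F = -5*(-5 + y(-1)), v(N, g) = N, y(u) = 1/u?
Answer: 14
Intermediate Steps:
y(u) = 1/u
F = 30 (F = -5*(-5 + 1/(-1)) = -5*(-5 - 1) = -5*(-6) = 30)
F + v(-4, 5)*D = 30 - 4*4 = 30 - 16 = 14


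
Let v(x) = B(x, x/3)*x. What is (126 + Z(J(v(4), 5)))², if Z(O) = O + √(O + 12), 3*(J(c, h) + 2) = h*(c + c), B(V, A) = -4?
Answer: (212 + I*√390)²/9 ≈ 4950.4 + 930.37*I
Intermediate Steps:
v(x) = -4*x
J(c, h) = -2 + 2*c*h/3 (J(c, h) = -2 + (h*(c + c))/3 = -2 + (h*(2*c))/3 = -2 + (2*c*h)/3 = -2 + 2*c*h/3)
Z(O) = O + √(12 + O)
(126 + Z(J(v(4), 5)))² = (126 + ((-2 + (⅔)*(-4*4)*5) + √(12 + (-2 + (⅔)*(-4*4)*5))))² = (126 + ((-2 + (⅔)*(-16)*5) + √(12 + (-2 + (⅔)*(-16)*5))))² = (126 + ((-2 - 160/3) + √(12 + (-2 - 160/3))))² = (126 + (-166/3 + √(12 - 166/3)))² = (126 + (-166/3 + √(-130/3)))² = (126 + (-166/3 + I*√390/3))² = (212/3 + I*√390/3)²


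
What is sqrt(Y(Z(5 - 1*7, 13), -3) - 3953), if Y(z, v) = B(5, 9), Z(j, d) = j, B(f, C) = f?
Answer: 2*I*sqrt(987) ≈ 62.833*I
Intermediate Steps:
Y(z, v) = 5
sqrt(Y(Z(5 - 1*7, 13), -3) - 3953) = sqrt(5 - 3953) = sqrt(-3948) = 2*I*sqrt(987)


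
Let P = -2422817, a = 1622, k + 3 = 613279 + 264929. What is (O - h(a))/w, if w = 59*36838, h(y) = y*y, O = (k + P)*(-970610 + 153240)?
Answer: 631258439778/1086721 ≈ 5.8088e+5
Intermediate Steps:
k = 878205 (k = -3 + (613279 + 264929) = -3 + 878208 = 878205)
O = 1262519510440 (O = (878205 - 2422817)*(-970610 + 153240) = -1544612*(-817370) = 1262519510440)
h(y) = y²
w = 2173442
(O - h(a))/w = (1262519510440 - 1*1622²)/2173442 = (1262519510440 - 1*2630884)*(1/2173442) = (1262519510440 - 2630884)*(1/2173442) = 1262516879556*(1/2173442) = 631258439778/1086721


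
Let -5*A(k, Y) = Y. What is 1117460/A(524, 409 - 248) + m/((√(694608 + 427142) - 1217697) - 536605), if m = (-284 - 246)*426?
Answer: -8597633796975969520/247744738029047 + 564450*√44870/1538787192727 ≈ -34704.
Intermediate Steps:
m = -225780 (m = -530*426 = -225780)
A(k, Y) = -Y/5
1117460/A(524, 409 - 248) + m/((√(694608 + 427142) - 1217697) - 536605) = 1117460/((-(409 - 248)/5)) - 225780/((√(694608 + 427142) - 1217697) - 536605) = 1117460/((-⅕*161)) - 225780/((√1121750 - 1217697) - 536605) = 1117460/(-161/5) - 225780/((5*√44870 - 1217697) - 536605) = 1117460*(-5/161) - 225780/((-1217697 + 5*√44870) - 536605) = -5587300/161 - 225780/(-1754302 + 5*√44870)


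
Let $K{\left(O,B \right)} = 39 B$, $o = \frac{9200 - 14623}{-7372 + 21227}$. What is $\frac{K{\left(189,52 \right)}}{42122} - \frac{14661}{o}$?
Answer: $\frac{251652210081}{6718459} \approx 37457.0$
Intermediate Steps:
$o = - \frac{319}{815}$ ($o = - \frac{5423}{13855} = \left(-5423\right) \frac{1}{13855} = - \frac{319}{815} \approx -0.39141$)
$\frac{K{\left(189,52 \right)}}{42122} - \frac{14661}{o} = \frac{39 \cdot 52}{42122} - \frac{14661}{- \frac{319}{815}} = 2028 \cdot \frac{1}{42122} - - \frac{11948715}{319} = \frac{1014}{21061} + \frac{11948715}{319} = \frac{251652210081}{6718459}$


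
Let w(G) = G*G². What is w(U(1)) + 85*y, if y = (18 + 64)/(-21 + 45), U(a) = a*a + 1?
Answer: 3581/12 ≈ 298.42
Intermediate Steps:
U(a) = 1 + a² (U(a) = a² + 1 = 1 + a²)
y = 41/12 (y = 82/24 = 82*(1/24) = 41/12 ≈ 3.4167)
w(G) = G³
w(U(1)) + 85*y = (1 + 1²)³ + 85*(41/12) = (1 + 1)³ + 3485/12 = 2³ + 3485/12 = 8 + 3485/12 = 3581/12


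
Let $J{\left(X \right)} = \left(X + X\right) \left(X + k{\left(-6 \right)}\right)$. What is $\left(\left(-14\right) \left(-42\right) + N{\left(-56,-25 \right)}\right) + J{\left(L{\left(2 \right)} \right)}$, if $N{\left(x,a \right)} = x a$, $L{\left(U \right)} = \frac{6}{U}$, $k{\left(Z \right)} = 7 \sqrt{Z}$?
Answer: $2006 + 42 i \sqrt{6} \approx 2006.0 + 102.88 i$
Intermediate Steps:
$N{\left(x,a \right)} = a x$
$J{\left(X \right)} = 2 X \left(X + 7 i \sqrt{6}\right)$ ($J{\left(X \right)} = \left(X + X\right) \left(X + 7 \sqrt{-6}\right) = 2 X \left(X + 7 i \sqrt{6}\right)$)
$\left(\left(-14\right) \left(-42\right) + N{\left(-56,-25 \right)}\right) + J{\left(L{\left(2 \right)} \right)} = \left(\left(-14\right) \left(-42\right) - -1400\right) + 2 \cdot \frac{6}{2} \left(\frac{6}{2} + 7 i \sqrt{6}\right) = \left(588 + 1400\right) + 2 \cdot 6 \cdot \frac{1}{2} \left(6 \cdot \frac{1}{2} + 7 i \sqrt{6}\right) = 1988 + 2 \cdot 3 \left(3 + 7 i \sqrt{6}\right) = 1988 + \left(18 + 42 i \sqrt{6}\right) = 2006 + 42 i \sqrt{6}$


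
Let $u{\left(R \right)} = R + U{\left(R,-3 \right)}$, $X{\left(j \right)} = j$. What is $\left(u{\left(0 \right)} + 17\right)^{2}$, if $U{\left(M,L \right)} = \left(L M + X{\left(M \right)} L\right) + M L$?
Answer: $289$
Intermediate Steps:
$U{\left(M,L \right)} = 3 L M$ ($U{\left(M,L \right)} = \left(L M + M L\right) + M L = \left(L M + L M\right) + L M = 2 L M + L M = 3 L M$)
$u{\left(R \right)} = - 8 R$ ($u{\left(R \right)} = R + 3 \left(-3\right) R = R - 9 R = - 8 R$)
$\left(u{\left(0 \right)} + 17\right)^{2} = \left(\left(-8\right) 0 + 17\right)^{2} = \left(0 + 17\right)^{2} = 17^{2} = 289$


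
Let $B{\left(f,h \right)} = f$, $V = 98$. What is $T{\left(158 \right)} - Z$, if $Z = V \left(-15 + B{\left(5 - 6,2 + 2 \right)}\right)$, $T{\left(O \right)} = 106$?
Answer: $1674$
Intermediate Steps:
$Z = -1568$ ($Z = 98 \left(-15 + \left(5 - 6\right)\right) = 98 \left(-15 - 1\right) = 98 \left(-16\right) = -1568$)
$T{\left(158 \right)} - Z = 106 - -1568 = 106 + 1568 = 1674$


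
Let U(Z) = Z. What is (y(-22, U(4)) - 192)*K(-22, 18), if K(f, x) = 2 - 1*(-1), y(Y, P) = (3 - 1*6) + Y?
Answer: -651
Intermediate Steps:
y(Y, P) = -3 + Y (y(Y, P) = (3 - 6) + Y = -3 + Y)
K(f, x) = 3 (K(f, x) = 2 + 1 = 3)
(y(-22, U(4)) - 192)*K(-22, 18) = ((-3 - 22) - 192)*3 = (-25 - 192)*3 = -217*3 = -651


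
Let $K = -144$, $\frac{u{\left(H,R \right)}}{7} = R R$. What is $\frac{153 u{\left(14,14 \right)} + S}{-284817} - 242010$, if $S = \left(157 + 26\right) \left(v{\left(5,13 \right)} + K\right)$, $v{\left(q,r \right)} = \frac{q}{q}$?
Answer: $- \frac{22976248639}{94939} \approx -2.4201 \cdot 10^{5}$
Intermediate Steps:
$u{\left(H,R \right)} = 7 R^{2}$ ($u{\left(H,R \right)} = 7 R R = 7 R^{2}$)
$v{\left(q,r \right)} = 1$
$S = -26169$ ($S = \left(157 + 26\right) \left(1 - 144\right) = 183 \left(-143\right) = -26169$)
$\frac{153 u{\left(14,14 \right)} + S}{-284817} - 242010 = \frac{153 \cdot 7 \cdot 14^{2} - 26169}{-284817} - 242010 = \left(153 \cdot 7 \cdot 196 - 26169\right) \left(- \frac{1}{284817}\right) - 242010 = \left(153 \cdot 1372 - 26169\right) \left(- \frac{1}{284817}\right) - 242010 = \left(209916 - 26169\right) \left(- \frac{1}{284817}\right) - 242010 = 183747 \left(- \frac{1}{284817}\right) - 242010 = - \frac{61249}{94939} - 242010 = - \frac{22976248639}{94939}$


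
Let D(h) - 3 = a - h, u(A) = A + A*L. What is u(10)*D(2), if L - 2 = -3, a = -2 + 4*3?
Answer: 0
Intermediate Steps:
a = 10 (a = -2 + 12 = 10)
L = -1 (L = 2 - 3 = -1)
u(A) = 0 (u(A) = A + A*(-1) = A - A = 0)
D(h) = 13 - h (D(h) = 3 + (10 - h) = 13 - h)
u(10)*D(2) = 0*(13 - 1*2) = 0*(13 - 2) = 0*11 = 0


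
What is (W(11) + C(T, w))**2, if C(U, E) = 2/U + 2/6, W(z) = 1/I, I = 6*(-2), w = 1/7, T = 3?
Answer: 121/144 ≈ 0.84028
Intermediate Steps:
w = 1/7 ≈ 0.14286
I = -12
W(z) = -1/12 (W(z) = 1/(-12) = -1/12)
C(U, E) = 1/3 + 2/U (C(U, E) = 2/U + 2*(1/6) = 2/U + 1/3 = 1/3 + 2/U)
(W(11) + C(T, w))**2 = (-1/12 + (1/3)*(6 + 3)/3)**2 = (-1/12 + (1/3)*(1/3)*9)**2 = (-1/12 + 1)**2 = (11/12)**2 = 121/144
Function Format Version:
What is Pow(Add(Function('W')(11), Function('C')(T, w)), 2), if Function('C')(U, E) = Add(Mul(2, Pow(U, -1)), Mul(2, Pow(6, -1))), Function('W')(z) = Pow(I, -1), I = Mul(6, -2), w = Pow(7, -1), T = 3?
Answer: Rational(121, 144) ≈ 0.84028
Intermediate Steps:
w = Rational(1, 7) ≈ 0.14286
I = -12
Function('W')(z) = Rational(-1, 12) (Function('W')(z) = Pow(-12, -1) = Rational(-1, 12))
Function('C')(U, E) = Add(Rational(1, 3), Mul(2, Pow(U, -1))) (Function('C')(U, E) = Add(Mul(2, Pow(U, -1)), Mul(2, Rational(1, 6))) = Add(Mul(2, Pow(U, -1)), Rational(1, 3)) = Add(Rational(1, 3), Mul(2, Pow(U, -1))))
Pow(Add(Function('W')(11), Function('C')(T, w)), 2) = Pow(Add(Rational(-1, 12), Mul(Rational(1, 3), Pow(3, -1), Add(6, 3))), 2) = Pow(Add(Rational(-1, 12), Mul(Rational(1, 3), Rational(1, 3), 9)), 2) = Pow(Add(Rational(-1, 12), 1), 2) = Pow(Rational(11, 12), 2) = Rational(121, 144)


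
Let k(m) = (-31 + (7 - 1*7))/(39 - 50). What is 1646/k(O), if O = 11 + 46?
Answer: 18106/31 ≈ 584.06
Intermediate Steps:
O = 57
k(m) = 31/11 (k(m) = (-31 + (7 - 7))/(-11) = (-31 + 0)*(-1/11) = -31*(-1/11) = 31/11)
1646/k(O) = 1646/(31/11) = 1646*(11/31) = 18106/31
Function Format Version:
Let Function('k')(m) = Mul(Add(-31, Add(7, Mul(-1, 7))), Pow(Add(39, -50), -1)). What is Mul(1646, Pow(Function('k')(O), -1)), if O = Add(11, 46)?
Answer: Rational(18106, 31) ≈ 584.06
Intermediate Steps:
O = 57
Function('k')(m) = Rational(31, 11) (Function('k')(m) = Mul(Add(-31, Add(7, -7)), Pow(-11, -1)) = Mul(Add(-31, 0), Rational(-1, 11)) = Mul(-31, Rational(-1, 11)) = Rational(31, 11))
Mul(1646, Pow(Function('k')(O), -1)) = Mul(1646, Pow(Rational(31, 11), -1)) = Mul(1646, Rational(11, 31)) = Rational(18106, 31)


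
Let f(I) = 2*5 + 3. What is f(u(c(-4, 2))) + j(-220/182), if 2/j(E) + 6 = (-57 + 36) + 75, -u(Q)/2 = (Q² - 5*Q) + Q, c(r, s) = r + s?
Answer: 313/24 ≈ 13.042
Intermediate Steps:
u(Q) = -2*Q² + 8*Q (u(Q) = -2*((Q² - 5*Q) + Q) = -2*(Q² - 4*Q) = -2*Q² + 8*Q)
f(I) = 13 (f(I) = 10 + 3 = 13)
j(E) = 1/24 (j(E) = 2/(-6 + ((-57 + 36) + 75)) = 2/(-6 + (-21 + 75)) = 2/(-6 + 54) = 2/48 = 2*(1/48) = 1/24)
f(u(c(-4, 2))) + j(-220/182) = 13 + 1/24 = 313/24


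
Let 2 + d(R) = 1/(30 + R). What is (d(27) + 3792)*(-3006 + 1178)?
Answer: -394904668/57 ≈ -6.9282e+6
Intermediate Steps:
d(R) = -2 + 1/(30 + R)
(d(27) + 3792)*(-3006 + 1178) = ((-59 - 2*27)/(30 + 27) + 3792)*(-3006 + 1178) = ((-59 - 54)/57 + 3792)*(-1828) = ((1/57)*(-113) + 3792)*(-1828) = (-113/57 + 3792)*(-1828) = (216031/57)*(-1828) = -394904668/57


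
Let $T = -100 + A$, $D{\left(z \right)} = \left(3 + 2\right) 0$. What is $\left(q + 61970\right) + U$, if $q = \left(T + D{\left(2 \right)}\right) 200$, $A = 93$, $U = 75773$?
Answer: $136343$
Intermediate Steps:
$D{\left(z \right)} = 0$ ($D{\left(z \right)} = 5 \cdot 0 = 0$)
$T = -7$ ($T = -100 + 93 = -7$)
$q = -1400$ ($q = \left(-7 + 0\right) 200 = \left(-7\right) 200 = -1400$)
$\left(q + 61970\right) + U = \left(-1400 + 61970\right) + 75773 = 60570 + 75773 = 136343$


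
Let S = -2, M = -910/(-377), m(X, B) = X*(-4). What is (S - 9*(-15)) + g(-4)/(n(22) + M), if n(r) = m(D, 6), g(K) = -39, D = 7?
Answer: 99817/742 ≈ 134.52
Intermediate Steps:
m(X, B) = -4*X
M = 70/29 (M = -910*(-1/377) = 70/29 ≈ 2.4138)
n(r) = -28 (n(r) = -4*7 = -28)
(S - 9*(-15)) + g(-4)/(n(22) + M) = (-2 - 9*(-15)) - 39/(-28 + 70/29) = (-2 + 135) - 39/(-742/29) = 133 - 29/742*(-39) = 133 + 1131/742 = 99817/742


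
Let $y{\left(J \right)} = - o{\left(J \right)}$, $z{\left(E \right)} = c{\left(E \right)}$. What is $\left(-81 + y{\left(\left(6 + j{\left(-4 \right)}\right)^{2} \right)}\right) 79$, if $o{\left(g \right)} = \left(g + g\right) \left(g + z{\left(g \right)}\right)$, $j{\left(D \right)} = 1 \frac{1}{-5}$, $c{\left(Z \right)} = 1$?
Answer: $- \frac{119071723}{625} \approx -1.9051 \cdot 10^{5}$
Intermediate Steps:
$j{\left(D \right)} = - \frac{1}{5}$ ($j{\left(D \right)} = 1 \left(- \frac{1}{5}\right) = - \frac{1}{5}$)
$z{\left(E \right)} = 1$
$o{\left(g \right)} = 2 g \left(1 + g\right)$ ($o{\left(g \right)} = \left(g + g\right) \left(g + 1\right) = 2 g \left(1 + g\right)$)
$y{\left(J \right)} = - 2 J \left(1 + J\right)$
$\left(-81 + y{\left(\left(6 + j{\left(-4 \right)}\right)^{2} \right)}\right) 79 = \left(-81 - 2 \left(6 - \frac{1}{5}\right)^{2} \left(1 + \left(6 - \frac{1}{5}\right)^{2}\right)\right) 79 = \left(-81 - 2 \left(\frac{29}{5}\right)^{2} \left(1 + \left(\frac{29}{5}\right)^{2}\right)\right) 79 = \left(-81 - \frac{1682 \left(1 + \frac{841}{25}\right)}{25}\right) 79 = \left(-81 - \frac{1682}{25} \cdot \frac{866}{25}\right) 79 = \left(-81 - \frac{1456612}{625}\right) 79 = \left(- \frac{1507237}{625}\right) 79 = - \frac{119071723}{625}$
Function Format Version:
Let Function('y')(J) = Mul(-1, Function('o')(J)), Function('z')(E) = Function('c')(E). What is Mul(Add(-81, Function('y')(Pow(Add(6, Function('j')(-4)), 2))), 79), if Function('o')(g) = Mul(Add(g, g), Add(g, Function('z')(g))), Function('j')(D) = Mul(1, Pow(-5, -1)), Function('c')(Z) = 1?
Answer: Rational(-119071723, 625) ≈ -1.9051e+5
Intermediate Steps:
Function('j')(D) = Rational(-1, 5) (Function('j')(D) = Mul(1, Rational(-1, 5)) = Rational(-1, 5))
Function('z')(E) = 1
Function('o')(g) = Mul(2, g, Add(1, g)) (Function('o')(g) = Mul(Add(g, g), Add(g, 1)) = Mul(Mul(2, g), Add(1, g)) = Mul(2, g, Add(1, g)))
Function('y')(J) = Mul(-2, J, Add(1, J)) (Function('y')(J) = Mul(-1, Mul(2, J, Add(1, J))) = Mul(-2, J, Add(1, J)))
Mul(Add(-81, Function('y')(Pow(Add(6, Function('j')(-4)), 2))), 79) = Mul(Add(-81, Mul(-2, Pow(Add(6, Rational(-1, 5)), 2), Add(1, Pow(Add(6, Rational(-1, 5)), 2)))), 79) = Mul(Add(-81, Mul(-2, Pow(Rational(29, 5), 2), Add(1, Pow(Rational(29, 5), 2)))), 79) = Mul(Add(-81, Mul(-2, Rational(841, 25), Add(1, Rational(841, 25)))), 79) = Mul(Add(-81, Mul(-2, Rational(841, 25), Rational(866, 25))), 79) = Mul(Add(-81, Rational(-1456612, 625)), 79) = Mul(Rational(-1507237, 625), 79) = Rational(-119071723, 625)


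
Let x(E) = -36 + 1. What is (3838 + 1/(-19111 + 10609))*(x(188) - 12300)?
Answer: -402499376125/8502 ≈ -4.7342e+7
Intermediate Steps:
x(E) = -35
(3838 + 1/(-19111 + 10609))*(x(188) - 12300) = (3838 + 1/(-19111 + 10609))*(-35 - 12300) = (3838 + 1/(-8502))*(-12335) = (3838 - 1/8502)*(-12335) = (32630675/8502)*(-12335) = -402499376125/8502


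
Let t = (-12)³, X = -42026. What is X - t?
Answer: -40298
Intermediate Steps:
t = -1728
X - t = -42026 - 1*(-1728) = -42026 + 1728 = -40298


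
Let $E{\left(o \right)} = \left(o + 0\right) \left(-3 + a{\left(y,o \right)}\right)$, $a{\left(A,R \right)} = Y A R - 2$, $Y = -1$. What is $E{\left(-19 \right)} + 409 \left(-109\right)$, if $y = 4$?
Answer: $-45930$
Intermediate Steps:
$a{\left(A,R \right)} = -2 - A R$ ($a{\left(A,R \right)} = - A R - 2 = -2 - A R$)
$E{\left(o \right)} = o \left(-5 - 4 o\right)$ ($E{\left(o \right)} = \left(o + 0\right) \left(-3 - \left(2 + 4 o\right)\right) = o \left(-3 - \left(2 + 4 o\right)\right) = o \left(-5 - 4 o\right)$)
$E{\left(-19 \right)} + 409 \left(-109\right) = - 19 \left(-5 - -76\right) + 409 \left(-109\right) = - 19 \left(-5 + 76\right) - 44581 = \left(-19\right) 71 - 44581 = -1349 - 44581 = -45930$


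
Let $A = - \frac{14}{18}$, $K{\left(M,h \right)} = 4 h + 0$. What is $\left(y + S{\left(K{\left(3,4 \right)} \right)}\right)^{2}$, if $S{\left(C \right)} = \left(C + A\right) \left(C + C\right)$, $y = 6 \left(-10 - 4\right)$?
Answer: $\frac{13162384}{81} \approx 1.625 \cdot 10^{5}$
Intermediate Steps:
$K{\left(M,h \right)} = 4 h$
$y = -84$ ($y = 6 \left(-14\right) = -84$)
$A = - \frac{7}{9}$ ($A = \left(-14\right) \frac{1}{18} = - \frac{7}{9} \approx -0.77778$)
$S{\left(C \right)} = 2 C \left(- \frac{7}{9} + C\right)$ ($S{\left(C \right)} = \left(C - \frac{7}{9}\right) \left(C + C\right) = \left(- \frac{7}{9} + C\right) 2 C = 2 C \left(- \frac{7}{9} + C\right)$)
$\left(y + S{\left(K{\left(3,4 \right)} \right)}\right)^{2} = \left(-84 + \frac{2 \cdot 4 \cdot 4 \left(-7 + 9 \cdot 4 \cdot 4\right)}{9}\right)^{2} = \left(-84 + \frac{2}{9} \cdot 16 \left(-7 + 9 \cdot 16\right)\right)^{2} = \left(-84 + \frac{2}{9} \cdot 16 \left(-7 + 144\right)\right)^{2} = \left(-84 + \frac{2}{9} \cdot 16 \cdot 137\right)^{2} = \left(-84 + \frac{4384}{9}\right)^{2} = \left(\frac{3628}{9}\right)^{2} = \frac{13162384}{81}$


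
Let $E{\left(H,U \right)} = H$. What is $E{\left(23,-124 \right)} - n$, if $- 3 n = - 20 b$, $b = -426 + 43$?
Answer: $\frac{7729}{3} \approx 2576.3$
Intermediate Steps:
$b = -383$
$n = - \frac{7660}{3}$ ($n = - \frac{\left(-20\right) \left(-383\right)}{3} = \left(- \frac{1}{3}\right) 7660 = - \frac{7660}{3} \approx -2553.3$)
$E{\left(23,-124 \right)} - n = 23 - - \frac{7660}{3} = 23 + \frac{7660}{3} = \frac{7729}{3}$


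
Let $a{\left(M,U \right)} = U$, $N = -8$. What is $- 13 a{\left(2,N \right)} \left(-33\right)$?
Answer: $-3432$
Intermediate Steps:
$- 13 a{\left(2,N \right)} \left(-33\right) = \left(-13\right) \left(-8\right) \left(-33\right) = 104 \left(-33\right) = -3432$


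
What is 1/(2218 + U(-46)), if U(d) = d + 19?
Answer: 1/2191 ≈ 0.00045641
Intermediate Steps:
U(d) = 19 + d
1/(2218 + U(-46)) = 1/(2218 + (19 - 46)) = 1/(2218 - 27) = 1/2191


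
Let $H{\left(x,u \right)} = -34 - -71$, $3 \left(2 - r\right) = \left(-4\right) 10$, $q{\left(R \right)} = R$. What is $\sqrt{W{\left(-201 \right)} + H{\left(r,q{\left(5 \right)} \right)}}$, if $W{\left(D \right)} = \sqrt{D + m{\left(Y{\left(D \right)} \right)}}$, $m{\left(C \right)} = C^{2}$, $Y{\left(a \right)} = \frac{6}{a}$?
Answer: $\frac{\sqrt{166093 + 67 i \sqrt{902285}}}{67} \approx 6.1896 + 1.1453 i$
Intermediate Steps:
$r = \frac{46}{3}$ ($r = 2 - \frac{\left(-4\right) 10}{3} = 2 - - \frac{40}{3} = 2 + \frac{40}{3} = \frac{46}{3} \approx 15.333$)
$H{\left(x,u \right)} = 37$ ($H{\left(x,u \right)} = -34 + 71 = 37$)
$W{\left(D \right)} = \sqrt{D + \frac{36}{D^{2}}}$ ($W{\left(D \right)} = \sqrt{D + \left(\frac{6}{D}\right)^{2}} = \sqrt{D + \frac{36}{D^{2}}}$)
$\sqrt{W{\left(-201 \right)} + H{\left(r,q{\left(5 \right)} \right)}} = \sqrt{\sqrt{-201 + \frac{36}{40401}} + 37} = \sqrt{\sqrt{-201 + 36 \cdot \frac{1}{40401}} + 37} = \sqrt{\sqrt{-201 + \frac{4}{4489}} + 37} = \sqrt{\sqrt{- \frac{902285}{4489}} + 37} = \sqrt{\frac{i \sqrt{902285}}{67} + 37} = \sqrt{37 + \frac{i \sqrt{902285}}{67}}$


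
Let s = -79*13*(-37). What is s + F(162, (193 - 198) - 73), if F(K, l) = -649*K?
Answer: -67139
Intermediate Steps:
s = 37999 (s = -1027*(-37) = 37999)
s + F(162, (193 - 198) - 73) = 37999 - 649*162 = 37999 - 105138 = -67139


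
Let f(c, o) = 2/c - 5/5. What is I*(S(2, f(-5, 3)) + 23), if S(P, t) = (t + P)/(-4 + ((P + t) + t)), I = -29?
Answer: -5307/8 ≈ -663.38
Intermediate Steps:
f(c, o) = -1 + 2/c (f(c, o) = 2/c - 5*1/5 = 2/c - 1 = -1 + 2/c)
S(P, t) = (P + t)/(-4 + P + 2*t) (S(P, t) = (P + t)/(-4 + (P + 2*t)) = (P + t)/(-4 + P + 2*t))
I*(S(2, f(-5, 3)) + 23) = -29*((2 + (2 - 1*(-5))/(-5))/(-4 + 2 + 2*((2 - 1*(-5))/(-5))) + 23) = -29*((2 - (2 + 5)/5)/(-4 + 2 + 2*(-(2 + 5)/5)) + 23) = -29*((2 - 1/5*7)/(-4 + 2 + 2*(-1/5*7)) + 23) = -29*((2 - 7/5)/(-4 + 2 + 2*(-7/5)) + 23) = -29*((3/5)/(-4 + 2 - 14/5) + 23) = -29*((3/5)/(-24/5) + 23) = -29*(-5/24*3/5 + 23) = -29*(-1/8 + 23) = -29*183/8 = -5307/8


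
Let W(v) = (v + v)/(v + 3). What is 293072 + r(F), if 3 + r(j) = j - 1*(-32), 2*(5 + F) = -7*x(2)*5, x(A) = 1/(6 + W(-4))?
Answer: 1172379/4 ≈ 2.9310e+5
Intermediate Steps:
W(v) = 2*v/(3 + v) (W(v) = (2*v)/(3 + v) = 2*v/(3 + v))
x(A) = 1/14 (x(A) = 1/(6 + 2*(-4)/(3 - 4)) = 1/(6 + 2*(-4)/(-1)) = 1/(6 + 2*(-4)*(-1)) = 1/(6 + 8) = 1/14)
F = -25/4 (F = -5 + (-7*1/14*5)/2 = -5 + (-1/2*5)/2 = -5 + (1/2)*(-5/2) = -5 - 5/4 = -25/4 ≈ -6.2500)
r(j) = 29 + j (r(j) = -3 + (j - 1*(-32)) = -3 + (j + 32) = -3 + (32 + j) = 29 + j)
293072 + r(F) = 293072 + (29 - 25/4) = 293072 + 91/4 = 1172379/4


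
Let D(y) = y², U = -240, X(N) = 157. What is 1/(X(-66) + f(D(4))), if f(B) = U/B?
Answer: 1/142 ≈ 0.0070423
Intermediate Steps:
f(B) = -240/B
1/(X(-66) + f(D(4))) = 1/(157 - 240/(4²)) = 1/(157 - 240/16) = 1/(157 - 240*1/16) = 1/(157 - 15) = 1/142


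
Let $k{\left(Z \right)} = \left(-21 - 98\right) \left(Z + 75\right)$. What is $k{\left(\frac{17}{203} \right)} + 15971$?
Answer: $\frac{204045}{29} \approx 7036.0$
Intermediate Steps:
$k{\left(Z \right)} = -8925 - 119 Z$ ($k{\left(Z \right)} = - 119 \left(75 + Z\right) = -8925 - 119 Z$)
$k{\left(\frac{17}{203} \right)} + 15971 = \left(-8925 - 119 \cdot \frac{17}{203}\right) + 15971 = \left(-8925 - 119 \cdot 17 \cdot \frac{1}{203}\right) + 15971 = \left(-8925 - \frac{289}{29}\right) + 15971 = - \frac{259114}{29} + 15971 = \frac{204045}{29}$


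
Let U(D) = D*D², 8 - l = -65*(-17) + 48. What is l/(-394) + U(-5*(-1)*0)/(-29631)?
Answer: 1145/394 ≈ 2.9061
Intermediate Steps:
l = -1145 (l = 8 - (-65*(-17) + 48) = 8 - (1105 + 48) = 8 - 1*1153 = 8 - 1153 = -1145)
U(D) = D³
l/(-394) + U(-5*(-1)*0)/(-29631) = -1145/(-394) + (-5*(-1)*0)³/(-29631) = -1145*(-1/394) + (5*0)³*(-1/29631) = 1145/394 + 0³*(-1/29631) = 1145/394 + 0*(-1/29631) = 1145/394 + 0 = 1145/394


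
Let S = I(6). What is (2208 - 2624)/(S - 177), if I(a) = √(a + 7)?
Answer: 18408/7829 + 104*√13/7829 ≈ 2.3992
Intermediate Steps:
I(a) = √(7 + a)
S = √13 (S = √(7 + 6) = √13 ≈ 3.6056)
(2208 - 2624)/(S - 177) = (2208 - 2624)/(√13 - 177) = -416/(-177 + √13)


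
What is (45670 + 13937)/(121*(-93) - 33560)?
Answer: -59607/44813 ≈ -1.3301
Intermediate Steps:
(45670 + 13937)/(121*(-93) - 33560) = 59607/(-11253 - 33560) = 59607/(-44813) = 59607*(-1/44813) = -59607/44813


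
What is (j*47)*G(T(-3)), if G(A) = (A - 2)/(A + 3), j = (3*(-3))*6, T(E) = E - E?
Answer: 1692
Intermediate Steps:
T(E) = 0
j = -54 (j = -9*6 = -54)
G(A) = (-2 + A)/(3 + A)
(j*47)*G(T(-3)) = (-54*47)*((-2 + 0)/(3 + 0)) = -2538*(-2)/3 = -846*(-2) = -2538*(-2/3) = 1692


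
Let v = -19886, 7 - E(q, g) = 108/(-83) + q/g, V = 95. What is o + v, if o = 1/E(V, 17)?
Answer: -76122197/3828 ≈ -19886.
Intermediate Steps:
E(q, g) = 689/83 - q/g (E(q, g) = 7 - (108/(-83) + q/g) = 7 - (108*(-1/83) + q/g) = 7 - (-108/83 + q/g) = 7 + (108/83 - q/g) = 689/83 - q/g)
o = 1411/3828 (o = 1/(689/83 - 1*95/17) = 1/(689/83 - 1*95*1/17) = 1/(689/83 - 95/17) = 1/(3828/1411) = 1411/3828 ≈ 0.36860)
o + v = 1411/3828 - 19886 = -76122197/3828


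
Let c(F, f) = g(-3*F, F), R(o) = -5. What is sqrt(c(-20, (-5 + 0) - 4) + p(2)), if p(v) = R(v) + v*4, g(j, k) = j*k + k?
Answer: I*sqrt(1217) ≈ 34.885*I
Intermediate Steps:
g(j, k) = k + j*k
c(F, f) = F*(1 - 3*F)
p(v) = -5 + 4*v (p(v) = -5 + v*4 = -5 + 4*v)
sqrt(c(-20, (-5 + 0) - 4) + p(2)) = sqrt(-20*(1 - 3*(-20)) + (-5 + 4*2)) = sqrt(-20*(1 + 60) + (-5 + 8)) = sqrt(-20*61 + 3) = sqrt(-1220 + 3) = sqrt(-1217) = I*sqrt(1217)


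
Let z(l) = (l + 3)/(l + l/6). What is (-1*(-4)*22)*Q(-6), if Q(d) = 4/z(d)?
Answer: 2464/3 ≈ 821.33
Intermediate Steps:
z(l) = 6*(3 + l)/(7*l) (z(l) = (3 + l)/(l + l*(⅙)) = (3 + l)/(l + l/6) = (3 + l)/((7*l/6)) = (3 + l)*(6/(7*l)) = 6*(3 + l)/(7*l))
Q(d) = 14*d/(3*(3 + d)) (Q(d) = 4/((6*(3 + d)/(7*d))) = 4*(7*d/(6*(3 + d))) = 14*d/(3*(3 + d)))
(-1*(-4)*22)*Q(-6) = (-1*(-4)*22)*((14/3)*(-6)/(3 - 6)) = (4*22)*((14/3)*(-6)/(-3)) = 88*((14/3)*(-6)*(-⅓)) = 88*(28/3) = 2464/3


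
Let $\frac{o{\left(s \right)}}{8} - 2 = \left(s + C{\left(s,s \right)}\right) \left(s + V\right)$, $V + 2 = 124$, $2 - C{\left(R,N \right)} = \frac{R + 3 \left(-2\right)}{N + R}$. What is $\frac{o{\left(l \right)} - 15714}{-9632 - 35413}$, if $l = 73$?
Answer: $- \frac{667526}{298935} \approx -2.233$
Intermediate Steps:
$C{\left(R,N \right)} = 2 - \frac{-6 + R}{N + R}$ ($C{\left(R,N \right)} = 2 - \frac{R + 3 \left(-2\right)}{N + R} = 2 - \frac{R - 6}{N + R} = 2 - \frac{-6 + R}{N + R}$)
$V = 122$ ($V = -2 + 124 = 122$)
$o{\left(s \right)} = 16 + 8 \left(122 + s\right) \left(s + \frac{6 + 3 s}{2 s}\right)$ ($o{\left(s \right)} = 16 + 8 \left(s + \frac{6 + s + 2 s}{s + s}\right) \left(s + 122\right) = 16 + 8 \left(s + \frac{6 + 3 s}{2 s}\right) \left(122 + s\right) = 16 + 8 \left(122 + s\right) \left(s + \frac{6 + 3 s}{2 s}\right)$)
$\frac{o{\left(l \right)} - 15714}{-9632 - 35413} = \frac{\left(1504 + 8 \cdot 73^{2} + 988 \cdot 73 + \frac{2928}{73}\right) - 15714}{-9632 - 35413} = \frac{\left(1504 + 8 \cdot 5329 + 72124 + 2928 \cdot \frac{1}{73}\right) - 15714}{-45045} = \left(\left(1504 + 42632 + 72124 + \frac{2928}{73}\right) - 15714\right) \left(- \frac{1}{45045}\right) = \left(\frac{8489908}{73} - 15714\right) \left(- \frac{1}{45045}\right) = \frac{7342786}{73} \left(- \frac{1}{45045}\right) = - \frac{667526}{298935}$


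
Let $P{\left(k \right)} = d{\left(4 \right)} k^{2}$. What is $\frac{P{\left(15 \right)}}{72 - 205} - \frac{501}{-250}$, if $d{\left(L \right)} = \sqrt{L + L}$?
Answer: $\frac{501}{250} - \frac{450 \sqrt{2}}{133} \approx -2.7809$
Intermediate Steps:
$d{\left(L \right)} = \sqrt{2} \sqrt{L}$ ($d{\left(L \right)} = \sqrt{2 L} = \sqrt{2} \sqrt{L}$)
$P{\left(k \right)} = 2 \sqrt{2} k^{2}$ ($P{\left(k \right)} = \sqrt{2} \sqrt{4} k^{2} = \sqrt{2} \cdot 2 k^{2} = 2 \sqrt{2} k^{2}$)
$\frac{P{\left(15 \right)}}{72 - 205} - \frac{501}{-250} = \frac{2 \sqrt{2} \cdot 15^{2}}{72 - 205} - \frac{501}{-250} = \frac{2 \sqrt{2} \cdot 225}{72 - 205} - - \frac{501}{250} = \frac{450 \sqrt{2}}{-133} + \frac{501}{250} = 450 \sqrt{2} \left(- \frac{1}{133}\right) + \frac{501}{250} = - \frac{450 \sqrt{2}}{133} + \frac{501}{250} = \frac{501}{250} - \frac{450 \sqrt{2}}{133}$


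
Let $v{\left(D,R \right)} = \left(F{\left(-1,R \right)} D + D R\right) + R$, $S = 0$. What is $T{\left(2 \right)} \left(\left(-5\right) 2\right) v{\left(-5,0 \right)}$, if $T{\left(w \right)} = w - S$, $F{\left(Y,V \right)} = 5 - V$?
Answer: $500$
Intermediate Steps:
$T{\left(w \right)} = w$ ($T{\left(w \right)} = w - 0 = w + 0 = w$)
$v{\left(D,R \right)} = R + D R + D \left(5 - R\right)$ ($v{\left(D,R \right)} = \left(\left(5 - R\right) D + D R\right) + R = \left(D \left(5 - R\right) + D R\right) + R = \left(D R + D \left(5 - R\right)\right) + R = R + D R + D \left(5 - R\right)$)
$T{\left(2 \right)} \left(\left(-5\right) 2\right) v{\left(-5,0 \right)} = 2 \left(\left(-5\right) 2\right) \left(0 + 5 \left(-5\right)\right) = 2 \left(-10\right) \left(0 - 25\right) = \left(-20\right) \left(-25\right) = 500$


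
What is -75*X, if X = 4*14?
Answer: -4200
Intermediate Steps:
X = 56
-75*X = -75*56 = -4200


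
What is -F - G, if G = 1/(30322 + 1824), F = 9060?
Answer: -291242761/32146 ≈ -9060.0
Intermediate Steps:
G = 1/32146 ≈ 3.1108e-5
-F - G = -1*9060 - 1*1/32146 = -9060 - 1/32146 = -291242761/32146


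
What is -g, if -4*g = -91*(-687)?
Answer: 62517/4 ≈ 15629.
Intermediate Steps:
g = -62517/4 (g = -(-91)*(-687)/4 = -¼*62517 = -62517/4 ≈ -15629.)
-g = -1*(-62517/4) = 62517/4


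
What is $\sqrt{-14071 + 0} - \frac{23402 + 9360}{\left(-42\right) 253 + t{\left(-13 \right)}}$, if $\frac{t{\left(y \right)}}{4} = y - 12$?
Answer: $\frac{16381}{5363} + i \sqrt{14071} \approx 3.0544 + 118.62 i$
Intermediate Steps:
$t{\left(y \right)} = -48 + 4 y$ ($t{\left(y \right)} = 4 \left(y - 12\right) = 4 \left(-12 + y\right) = -48 + 4 y$)
$\sqrt{-14071 + 0} - \frac{23402 + 9360}{\left(-42\right) 253 + t{\left(-13 \right)}} = \sqrt{-14071 + 0} - \frac{23402 + 9360}{\left(-42\right) 253 + \left(-48 + 4 \left(-13\right)\right)} = \sqrt{-14071} - \frac{32762}{-10626 - 100} = i \sqrt{14071} - \frac{32762}{-10626 - 100} = i \sqrt{14071} - \frac{32762}{-10726} = i \sqrt{14071} - 32762 \left(- \frac{1}{10726}\right) = i \sqrt{14071} - - \frac{16381}{5363} = i \sqrt{14071} + \frac{16381}{5363} = \frac{16381}{5363} + i \sqrt{14071}$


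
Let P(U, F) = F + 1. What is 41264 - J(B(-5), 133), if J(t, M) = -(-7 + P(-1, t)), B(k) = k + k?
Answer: 41248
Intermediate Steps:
P(U, F) = 1 + F
B(k) = 2*k
J(t, M) = 6 - t (J(t, M) = -(-7 + (1 + t)) = -(-6 + t) = 6 - t)
41264 - J(B(-5), 133) = 41264 - (6 - 2*(-5)) = 41264 - (6 - 1*(-10)) = 41264 - (6 + 10) = 41264 - 1*16 = 41264 - 16 = 41248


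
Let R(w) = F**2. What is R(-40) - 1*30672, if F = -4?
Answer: -30656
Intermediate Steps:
R(w) = 16 (R(w) = (-4)**2 = 16)
R(-40) - 1*30672 = 16 - 1*30672 = 16 - 30672 = -30656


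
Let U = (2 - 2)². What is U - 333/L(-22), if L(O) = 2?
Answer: -333/2 ≈ -166.50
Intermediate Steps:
U = 0 (U = 0² = 0)
U - 333/L(-22) = 0 - 333/2 = -333/2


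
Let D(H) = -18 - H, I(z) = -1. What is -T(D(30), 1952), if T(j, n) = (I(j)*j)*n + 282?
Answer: -93978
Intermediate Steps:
T(j, n) = 282 - j*n (T(j, n) = (-j)*n + 282 = -j*n + 282 = 282 - j*n)
-T(D(30), 1952) = -(282 - 1*(-18 - 1*30)*1952) = -(282 - 1*(-18 - 30)*1952) = -(282 - 1*(-48)*1952) = -(282 + 93696) = -1*93978 = -93978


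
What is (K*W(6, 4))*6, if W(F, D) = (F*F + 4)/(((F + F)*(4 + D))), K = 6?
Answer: 15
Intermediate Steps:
W(F, D) = (4 + F**2)/(2*F*(4 + D)) (W(F, D) = (F**2 + 4)/(((2*F)*(4 + D))) = (4 + F**2)/((2*F*(4 + D))) = (4 + F**2)*(1/(2*F*(4 + D))) = (4 + F**2)/(2*F*(4 + D)))
(K*W(6, 4))*6 = (6*((1/2)*(4 + 6**2)/(6*(4 + 4))))*6 = (6*((1/2)*(1/6)*(4 + 36)/8))*6 = (6*((1/2)*(1/6)*(1/8)*40))*6 = (6*(5/12))*6 = (5/2)*6 = 15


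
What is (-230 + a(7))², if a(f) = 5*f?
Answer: 38025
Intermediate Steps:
(-230 + a(7))² = (-230 + 5*7)² = (-230 + 35)² = (-195)² = 38025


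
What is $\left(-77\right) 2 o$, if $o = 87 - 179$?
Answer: $14168$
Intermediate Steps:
$o = -92$ ($o = 87 - 179 = -92$)
$\left(-77\right) 2 o = \left(-77\right) 2 \left(-92\right) = \left(-154\right) \left(-92\right) = 14168$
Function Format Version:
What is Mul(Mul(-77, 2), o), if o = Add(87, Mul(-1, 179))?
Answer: 14168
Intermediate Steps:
o = -92 (o = Add(87, -179) = -92)
Mul(Mul(-77, 2), o) = Mul(Mul(-77, 2), -92) = Mul(-154, -92) = 14168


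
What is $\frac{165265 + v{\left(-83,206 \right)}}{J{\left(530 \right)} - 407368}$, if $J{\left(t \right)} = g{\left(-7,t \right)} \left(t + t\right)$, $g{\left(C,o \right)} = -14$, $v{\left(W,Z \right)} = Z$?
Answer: $- \frac{55157}{140736} \approx -0.39192$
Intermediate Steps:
$J{\left(t \right)} = - 28 t$ ($J{\left(t \right)} = - 14 \left(t + t\right) = - 14 \cdot 2 t = - 28 t$)
$\frac{165265 + v{\left(-83,206 \right)}}{J{\left(530 \right)} - 407368} = \frac{165265 + 206}{\left(-28\right) 530 - 407368} = \frac{165471}{-14840 - 407368} = \frac{165471}{-422208} = 165471 \left(- \frac{1}{422208}\right) = - \frac{55157}{140736}$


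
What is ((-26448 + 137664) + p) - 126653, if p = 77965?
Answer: 62528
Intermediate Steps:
((-26448 + 137664) + p) - 126653 = ((-26448 + 137664) + 77965) - 126653 = (111216 + 77965) - 126653 = 189181 - 126653 = 62528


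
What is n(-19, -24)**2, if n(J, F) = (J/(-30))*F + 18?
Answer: 196/25 ≈ 7.8400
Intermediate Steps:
n(J, F) = 18 - F*J/30 (n(J, F) = (-J/30)*F + 18 = -F*J/30 + 18 = 18 - F*J/30)
n(-19, -24)**2 = (18 - 1/30*(-24)*(-19))**2 = (18 - 76/5)**2 = (14/5)**2 = 196/25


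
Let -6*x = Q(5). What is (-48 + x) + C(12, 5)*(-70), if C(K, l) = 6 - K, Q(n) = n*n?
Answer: 2207/6 ≈ 367.83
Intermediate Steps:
Q(n) = n²
x = -25/6 (x = -⅙*5² = -⅙*25 = -25/6 ≈ -4.1667)
(-48 + x) + C(12, 5)*(-70) = (-48 - 25/6) + (6 - 1*12)*(-70) = -313/6 + (6 - 12)*(-70) = -313/6 - 6*(-70) = -313/6 + 420 = 2207/6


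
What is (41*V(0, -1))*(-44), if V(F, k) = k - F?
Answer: 1804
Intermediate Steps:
(41*V(0, -1))*(-44) = (41*(-1 - 1*0))*(-44) = (41*(-1 + 0))*(-44) = (41*(-1))*(-44) = -41*(-44) = 1804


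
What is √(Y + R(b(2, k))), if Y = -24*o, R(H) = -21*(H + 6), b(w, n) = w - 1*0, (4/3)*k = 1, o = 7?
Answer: 4*I*√21 ≈ 18.33*I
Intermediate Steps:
k = ¾ (k = (¾)*1 = ¾ ≈ 0.75000)
b(w, n) = w (b(w, n) = w + 0 = w)
R(H) = -126 - 21*H (R(H) = -21*(6 + H) = -126 - 21*H)
Y = -168 (Y = -24*7 = -168)
√(Y + R(b(2, k))) = √(-168 + (-126 - 21*2)) = √(-168 + (-126 - 42)) = √(-168 - 168) = √(-336) = 4*I*√21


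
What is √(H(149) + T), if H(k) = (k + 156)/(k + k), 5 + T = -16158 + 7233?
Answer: I*√792928830/298 ≈ 94.493*I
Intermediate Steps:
T = -8930 (T = -5 + (-16158 + 7233) = -5 - 8925 = -8930)
H(k) = (156 + k)/(2*k) (H(k) = (156 + k)/((2*k)) = (156 + k)*(1/(2*k)) = (156 + k)/(2*k))
√(H(149) + T) = √((½)*(156 + 149)/149 - 8930) = √((½)*(1/149)*305 - 8930) = √(305/298 - 8930) = √(-2660835/298) = I*√792928830/298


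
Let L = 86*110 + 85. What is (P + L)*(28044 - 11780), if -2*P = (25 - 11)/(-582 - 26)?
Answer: 620960269/4 ≈ 1.5524e+8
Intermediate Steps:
P = 7/608 (P = -(25 - 11)/(2*(-582 - 26)) = -7/(-608) = -7*(-1)/608 = -1/2*(-7/304) = 7/608 ≈ 0.011513)
L = 9545 (L = 9460 + 85 = 9545)
(P + L)*(28044 - 11780) = (7/608 + 9545)*(28044 - 11780) = (5803367/608)*16264 = 620960269/4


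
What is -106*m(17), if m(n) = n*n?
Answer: -30634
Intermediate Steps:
m(n) = n²
-106*m(17) = -106*17² = -106*289 = -30634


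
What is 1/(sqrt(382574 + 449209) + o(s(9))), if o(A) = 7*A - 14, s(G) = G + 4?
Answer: -77/825854 + sqrt(831783)/825854 ≈ 0.0010111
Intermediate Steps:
s(G) = 4 + G
o(A) = -14 + 7*A
1/(sqrt(382574 + 449209) + o(s(9))) = 1/(sqrt(382574 + 449209) + (-14 + 7*(4 + 9))) = 1/(sqrt(831783) + (-14 + 7*13)) = 1/(sqrt(831783) + (-14 + 91)) = 1/(sqrt(831783) + 77) = 1/(77 + sqrt(831783))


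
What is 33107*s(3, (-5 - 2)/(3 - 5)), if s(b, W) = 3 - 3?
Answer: 0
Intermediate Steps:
s(b, W) = 0
33107*s(3, (-5 - 2)/(3 - 5)) = 33107*0 = 0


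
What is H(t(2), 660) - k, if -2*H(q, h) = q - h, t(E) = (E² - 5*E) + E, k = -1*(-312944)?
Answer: -312612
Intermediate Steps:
k = 312944
t(E) = E² - 4*E
H(q, h) = h/2 - q/2 (H(q, h) = -(q - h)/2 = h/2 - q/2)
H(t(2), 660) - k = ((½)*660 - (-4 + 2)) - 1*312944 = (330 - (-2)) - 312944 = (330 - ½*(-4)) - 312944 = (330 + 2) - 312944 = 332 - 312944 = -312612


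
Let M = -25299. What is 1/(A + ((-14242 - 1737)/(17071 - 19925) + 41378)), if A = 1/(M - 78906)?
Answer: 297401070/12307526563301 ≈ 2.4164e-5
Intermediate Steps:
A = -1/104205 (A = 1/(-25299 - 78906) = 1/(-104205) = -1/104205 ≈ -9.5965e-6)
1/(A + ((-14242 - 1737)/(17071 - 19925) + 41378)) = 1/(-1/104205 + ((-14242 - 1737)/(17071 - 19925) + 41378)) = 1/(-1/104205 + (-15979/(-2854) + 41378)) = 1/(-1/104205 + (-15979*(-1/2854) + 41378)) = 1/(-1/104205 + (15979/2854 + 41378)) = 1/(-1/104205 + 118108791/2854) = 1/(12307526563301/297401070) = 297401070/12307526563301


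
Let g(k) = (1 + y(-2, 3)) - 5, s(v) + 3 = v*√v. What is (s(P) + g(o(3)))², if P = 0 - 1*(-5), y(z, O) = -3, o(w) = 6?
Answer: 225 - 100*√5 ≈ 1.3932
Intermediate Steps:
P = 5 (P = 0 + 5 = 5)
s(v) = -3 + v^(3/2) (s(v) = -3 + v*√v = -3 + v^(3/2))
g(k) = -7 (g(k) = (1 - 3) - 5 = -2 - 5 = -7)
(s(P) + g(o(3)))² = ((-3 + 5^(3/2)) - 7)² = ((-3 + 5*√5) - 7)² = (-10 + 5*√5)²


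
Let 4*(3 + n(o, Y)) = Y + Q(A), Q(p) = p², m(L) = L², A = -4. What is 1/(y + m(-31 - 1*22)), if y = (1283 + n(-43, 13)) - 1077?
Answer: 4/12077 ≈ 0.00033121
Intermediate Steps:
n(o, Y) = 1 + Y/4 (n(o, Y) = -3 + (Y + (-4)²)/4 = -3 + (Y + 16)/4 = -3 + (16 + Y)/4 = -3 + (4 + Y/4) = 1 + Y/4)
y = 841/4 (y = (1283 + (1 + (¼)*13)) - 1077 = (1283 + (1 + 13/4)) - 1077 = (1283 + 17/4) - 1077 = 5149/4 - 1077 = 841/4 ≈ 210.25)
1/(y + m(-31 - 1*22)) = 1/(841/4 + (-31 - 1*22)²) = 1/(841/4 + (-31 - 22)²) = 1/(841/4 + (-53)²) = 1/(841/4 + 2809) = 1/(12077/4) = 4/12077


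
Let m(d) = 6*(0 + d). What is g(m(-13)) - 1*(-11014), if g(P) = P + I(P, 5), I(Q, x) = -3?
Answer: 10933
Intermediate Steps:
m(d) = 6*d
g(P) = -3 + P (g(P) = P - 3 = -3 + P)
g(m(-13)) - 1*(-11014) = (-3 + 6*(-13)) - 1*(-11014) = (-3 - 78) + 11014 = -81 + 11014 = 10933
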